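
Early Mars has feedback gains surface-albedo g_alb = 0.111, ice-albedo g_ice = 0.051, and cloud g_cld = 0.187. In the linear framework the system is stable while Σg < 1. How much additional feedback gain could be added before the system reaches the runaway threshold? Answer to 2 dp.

Current total gain = 0.111 + 0.051 + 0.187 = 0.349.
Margin to runaway = 1 − 0.349 = 0.65.

0.65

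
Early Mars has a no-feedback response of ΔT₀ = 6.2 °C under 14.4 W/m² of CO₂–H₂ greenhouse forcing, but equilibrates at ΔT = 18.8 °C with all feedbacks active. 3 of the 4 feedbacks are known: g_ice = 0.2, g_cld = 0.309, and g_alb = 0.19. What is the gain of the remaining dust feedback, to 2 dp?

Amplification A = ΔT/ΔT₀ = 18.8/6.2 = 3.032.
Total gain g = 1 − 1/A = 1 − 1/3.032 = 0.6702.
Known gains sum to 0.2 + 0.309 + 0.19 = 0.699.
g_dust = 0.6702 − 0.699 = -0.03.

-0.03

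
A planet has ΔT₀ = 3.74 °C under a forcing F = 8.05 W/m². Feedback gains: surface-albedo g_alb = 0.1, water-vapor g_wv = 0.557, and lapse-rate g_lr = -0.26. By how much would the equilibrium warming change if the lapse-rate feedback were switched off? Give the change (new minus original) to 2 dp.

Original: g = 0.397, ΔT = 3.74/(1−0.397) = 6.2023 °C.
Without lapse-rate: g' = 0.657, ΔT' = 3.74/(1−0.657) = 10.9038 °C.
Change = 10.9038 − 6.2023 = 4.70 °C.

4.70 °C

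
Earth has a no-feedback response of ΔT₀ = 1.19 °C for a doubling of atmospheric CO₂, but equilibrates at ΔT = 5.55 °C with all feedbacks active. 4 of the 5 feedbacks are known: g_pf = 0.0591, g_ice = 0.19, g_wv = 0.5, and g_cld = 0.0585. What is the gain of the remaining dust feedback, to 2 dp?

-0.02

Amplification A = ΔT/ΔT₀ = 5.55/1.19 = 4.664.
Total gain g = 1 − 1/A = 1 − 1/4.664 = 0.7856.
Known gains sum to 0.0591 + 0.19 + 0.5 + 0.0585 = 0.8076.
g_dust = 0.7856 − 0.8076 = -0.02.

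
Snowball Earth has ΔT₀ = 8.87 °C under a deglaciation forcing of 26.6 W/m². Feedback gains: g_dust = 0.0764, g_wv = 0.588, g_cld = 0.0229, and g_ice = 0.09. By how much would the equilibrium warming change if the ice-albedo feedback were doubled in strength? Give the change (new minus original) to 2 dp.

27.01 °C

Original: g = 0.7773, ΔT = 8.87/(1−0.7773) = 39.8294 °C.
With doubled ice-albedo: g' = 0.8673, ΔT' = 8.87/(1−0.8673) = 66.8425 °C.
Change = 66.8425 − 39.8294 = 27.01 °C.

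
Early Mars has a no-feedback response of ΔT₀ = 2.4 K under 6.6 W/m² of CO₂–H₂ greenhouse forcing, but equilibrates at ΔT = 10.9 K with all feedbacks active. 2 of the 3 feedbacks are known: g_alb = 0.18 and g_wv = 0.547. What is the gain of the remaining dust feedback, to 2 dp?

Amplification A = ΔT/ΔT₀ = 10.9/2.4 = 4.542.
Total gain g = 1 − 1/A = 1 − 1/4.542 = 0.7798.
Known gains sum to 0.18 + 0.547 = 0.727.
g_dust = 0.7798 − 0.727 = 0.05.

0.05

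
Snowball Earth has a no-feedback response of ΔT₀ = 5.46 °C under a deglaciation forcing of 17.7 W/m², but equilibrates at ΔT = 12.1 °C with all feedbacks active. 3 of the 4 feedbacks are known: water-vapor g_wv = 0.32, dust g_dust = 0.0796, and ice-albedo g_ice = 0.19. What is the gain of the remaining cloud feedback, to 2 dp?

-0.04

Amplification A = ΔT/ΔT₀ = 12.1/5.46 = 2.216.
Total gain g = 1 − 1/A = 1 − 1/2.216 = 0.5487.
Known gains sum to 0.32 + 0.0796 + 0.19 = 0.5896.
g_cld = 0.5487 − 0.5896 = -0.04.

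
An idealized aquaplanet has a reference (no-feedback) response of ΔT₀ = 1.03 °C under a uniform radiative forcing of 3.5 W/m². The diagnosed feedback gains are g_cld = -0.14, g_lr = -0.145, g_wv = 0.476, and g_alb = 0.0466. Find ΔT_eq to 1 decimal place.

Total gain g = -0.14 − 0.145 + 0.476 + 0.0466 = 0.2376.
Amplification A = 1/(1 − 0.2376) = 1.312.
ΔT = 1.03 × 1.312 = 1.4 °C.

1.4 °C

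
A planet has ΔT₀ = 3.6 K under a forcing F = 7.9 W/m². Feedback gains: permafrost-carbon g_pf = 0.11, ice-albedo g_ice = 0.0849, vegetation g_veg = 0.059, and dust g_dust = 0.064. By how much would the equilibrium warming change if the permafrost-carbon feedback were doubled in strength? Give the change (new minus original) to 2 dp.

Original: g = 0.3179, ΔT = 3.6/(1−0.3179) = 5.2778 K.
With doubled permafrost-carbon: g' = 0.4279, ΔT' = 3.6/(1−0.4279) = 6.2926 K.
Change = 6.2926 − 5.2778 = 1.01 K.

1.01 K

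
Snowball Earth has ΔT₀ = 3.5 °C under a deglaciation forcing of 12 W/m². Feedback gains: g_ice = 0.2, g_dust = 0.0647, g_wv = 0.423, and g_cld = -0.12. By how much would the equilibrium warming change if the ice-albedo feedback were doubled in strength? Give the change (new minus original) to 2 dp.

Original: g = 0.5677, ΔT = 3.5/(1−0.5677) = 8.0962 °C.
With doubled ice-albedo: g' = 0.7677, ΔT' = 3.5/(1−0.7677) = 15.0667 °C.
Change = 15.0667 − 8.0962 = 6.97 °C.

6.97 °C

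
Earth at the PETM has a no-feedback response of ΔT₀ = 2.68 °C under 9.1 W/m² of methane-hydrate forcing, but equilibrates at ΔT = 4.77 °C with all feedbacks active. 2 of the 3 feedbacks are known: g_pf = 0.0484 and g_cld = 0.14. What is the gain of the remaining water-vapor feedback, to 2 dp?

0.25

Amplification A = ΔT/ΔT₀ = 4.77/2.68 = 1.78.
Total gain g = 1 − 1/A = 1 − 1/1.78 = 0.4382.
Known gains sum to 0.0484 + 0.14 = 0.1884.
g_wv = 0.4382 − 0.1884 = 0.25.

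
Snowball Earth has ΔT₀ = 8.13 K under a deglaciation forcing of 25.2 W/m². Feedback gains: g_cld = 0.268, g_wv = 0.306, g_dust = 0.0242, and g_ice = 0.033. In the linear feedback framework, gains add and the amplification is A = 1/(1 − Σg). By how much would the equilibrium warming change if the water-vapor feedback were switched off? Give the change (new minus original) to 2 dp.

-10.00 K

Original: g = 0.6312, ΔT = 8.13/(1−0.6312) = 22.0445 K.
Without water-vapor: g' = 0.3252, ΔT' = 8.13/(1−0.3252) = 12.0480 K.
Change = 12.0480 − 22.0445 = -10.00 K.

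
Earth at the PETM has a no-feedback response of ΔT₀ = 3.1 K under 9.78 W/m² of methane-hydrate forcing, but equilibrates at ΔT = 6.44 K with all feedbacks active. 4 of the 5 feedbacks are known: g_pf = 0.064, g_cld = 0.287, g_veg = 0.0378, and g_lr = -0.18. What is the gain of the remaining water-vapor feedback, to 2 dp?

0.31

Amplification A = ΔT/ΔT₀ = 6.44/3.1 = 2.077.
Total gain g = 1 − 1/A = 1 − 1/2.077 = 0.5185.
Known gains sum to 0.064 + 0.287 + 0.0378 − 0.18 = 0.2088.
g_wv = 0.5185 − 0.2088 = 0.31.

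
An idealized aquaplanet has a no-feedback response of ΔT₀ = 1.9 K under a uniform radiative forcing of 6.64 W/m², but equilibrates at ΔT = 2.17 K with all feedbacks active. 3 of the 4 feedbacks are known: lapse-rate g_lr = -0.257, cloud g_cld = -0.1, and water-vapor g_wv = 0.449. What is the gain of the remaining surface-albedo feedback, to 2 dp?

0.03

Amplification A = ΔT/ΔT₀ = 2.17/1.9 = 1.142.
Total gain g = 1 − 1/A = 1 − 1/1.142 = 0.1243.
Known gains sum to -0.257 − 0.1 + 0.449 = 0.092.
g_alb = 0.1243 − 0.092 = 0.03.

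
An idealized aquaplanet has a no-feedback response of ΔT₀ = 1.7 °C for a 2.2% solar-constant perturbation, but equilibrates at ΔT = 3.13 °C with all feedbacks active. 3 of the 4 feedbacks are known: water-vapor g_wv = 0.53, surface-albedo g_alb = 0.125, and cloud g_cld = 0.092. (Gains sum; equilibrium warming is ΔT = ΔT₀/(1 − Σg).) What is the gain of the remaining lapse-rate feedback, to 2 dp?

-0.29

Amplification A = ΔT/ΔT₀ = 3.13/1.7 = 1.841.
Total gain g = 1 − 1/A = 1 − 1/1.841 = 0.4568.
Known gains sum to 0.53 + 0.125 + 0.092 = 0.747.
g_lr = 0.4568 − 0.747 = -0.29.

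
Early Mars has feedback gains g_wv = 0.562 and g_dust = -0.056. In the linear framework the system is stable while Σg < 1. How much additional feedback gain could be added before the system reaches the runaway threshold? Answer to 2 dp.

Current total gain = 0.562 − 0.056 = 0.506.
Margin to runaway = 1 − 0.506 = 0.49.

0.49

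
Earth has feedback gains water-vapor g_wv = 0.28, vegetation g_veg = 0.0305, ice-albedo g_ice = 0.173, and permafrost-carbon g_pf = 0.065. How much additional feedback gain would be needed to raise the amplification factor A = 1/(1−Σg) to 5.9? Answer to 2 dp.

Current total gain = 0.5485.
Target gain for A = 5.9: g* = 1 − 1/5.9 = 0.8305.
Additional gain needed = 0.8305 − 0.5485 = 0.28.

0.28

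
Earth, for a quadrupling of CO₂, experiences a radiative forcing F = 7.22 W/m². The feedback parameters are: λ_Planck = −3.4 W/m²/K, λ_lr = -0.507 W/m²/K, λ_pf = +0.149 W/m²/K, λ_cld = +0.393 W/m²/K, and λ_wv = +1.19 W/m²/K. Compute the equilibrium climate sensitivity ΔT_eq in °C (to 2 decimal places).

3.32 °C

Net feedback parameter λ = (−3.4) + (-0.507) + (+0.149) + (+0.393) + (+1.19) = -2.175 W/m²/K.
ΔT = −F/λ = −7.22/(-2.175) = 3.32 °C.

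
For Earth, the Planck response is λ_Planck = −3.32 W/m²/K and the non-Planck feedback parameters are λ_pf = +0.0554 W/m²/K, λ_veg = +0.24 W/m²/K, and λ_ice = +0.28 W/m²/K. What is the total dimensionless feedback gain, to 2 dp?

0.17

Convert to gains: g_pf = 0.0554/3.32 = 0.01669; g_veg = 0.24/3.32 = 0.07229; g_ice = 0.28/3.32 = 0.08434.
Total gain g = 0.17332.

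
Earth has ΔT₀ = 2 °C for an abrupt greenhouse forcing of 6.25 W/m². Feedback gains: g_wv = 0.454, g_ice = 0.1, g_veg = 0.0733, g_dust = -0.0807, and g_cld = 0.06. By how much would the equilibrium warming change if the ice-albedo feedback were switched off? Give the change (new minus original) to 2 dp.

-1.03 °C

Original: g = 0.6066, ΔT = 2/(1−0.6066) = 5.0839 °C.
Without ice-albedo: g' = 0.5066, ΔT' = 2/(1−0.5066) = 4.0535 °C.
Change = 4.0535 − 5.0839 = -1.03 °C.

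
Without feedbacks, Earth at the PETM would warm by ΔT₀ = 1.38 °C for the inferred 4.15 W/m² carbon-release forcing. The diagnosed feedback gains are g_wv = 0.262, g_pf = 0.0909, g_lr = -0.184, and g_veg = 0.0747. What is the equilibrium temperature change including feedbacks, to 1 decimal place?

1.8 °C

Total gain g = 0.262 + 0.0909 − 0.184 + 0.0747 = 0.2436.
Amplification A = 1/(1 − 0.2436) = 1.322.
ΔT = 1.38 × 1.322 = 1.8 °C.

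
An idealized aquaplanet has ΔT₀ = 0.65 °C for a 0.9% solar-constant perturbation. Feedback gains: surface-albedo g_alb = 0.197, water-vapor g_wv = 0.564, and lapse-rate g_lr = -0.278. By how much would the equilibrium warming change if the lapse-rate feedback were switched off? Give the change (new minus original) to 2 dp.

Original: g = 0.483, ΔT = 0.65/(1−0.483) = 1.2573 °C.
Without lapse-rate: g' = 0.761, ΔT' = 0.65/(1−0.761) = 2.7197 °C.
Change = 2.7197 − 1.2573 = 1.46 °C.

1.46 °C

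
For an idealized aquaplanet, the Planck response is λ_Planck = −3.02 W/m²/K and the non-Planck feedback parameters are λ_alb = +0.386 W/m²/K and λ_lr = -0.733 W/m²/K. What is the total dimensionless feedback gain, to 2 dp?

-0.11

Convert to gains: g_alb = 0.386/3.02 = 0.1278; g_lr = -0.733/3.02 = -0.2427.
Total gain g = -0.1149.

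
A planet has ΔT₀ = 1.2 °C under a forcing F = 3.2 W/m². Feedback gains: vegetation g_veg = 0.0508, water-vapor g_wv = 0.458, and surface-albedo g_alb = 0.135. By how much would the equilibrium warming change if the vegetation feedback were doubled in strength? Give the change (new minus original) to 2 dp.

Original: g = 0.6438, ΔT = 1.2/(1−0.6438) = 3.3689 °C.
With doubled vegetation: g' = 0.6946, ΔT' = 1.2/(1−0.6946) = 3.9293 °C.
Change = 3.9293 − 3.3689 = 0.56 °C.

0.56 °C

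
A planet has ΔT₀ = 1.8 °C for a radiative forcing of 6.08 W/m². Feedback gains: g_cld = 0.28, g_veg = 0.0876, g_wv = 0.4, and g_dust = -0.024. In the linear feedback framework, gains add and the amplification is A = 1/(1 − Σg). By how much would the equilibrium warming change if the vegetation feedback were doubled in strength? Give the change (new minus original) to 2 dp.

3.64 °C

Original: g = 0.7436, ΔT = 1.8/(1−0.7436) = 7.0203 °C.
With doubled vegetation: g' = 0.8312, ΔT' = 1.8/(1−0.8312) = 10.6635 °C.
Change = 10.6635 − 7.0203 = 3.64 °C.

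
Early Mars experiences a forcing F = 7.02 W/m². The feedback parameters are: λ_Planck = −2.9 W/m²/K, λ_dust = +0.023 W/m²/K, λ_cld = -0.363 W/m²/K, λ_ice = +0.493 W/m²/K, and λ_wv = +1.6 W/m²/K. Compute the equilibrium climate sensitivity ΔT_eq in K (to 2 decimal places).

6.12 K

Net feedback parameter λ = (−2.9) + (+0.023) + (-0.363) + (+0.493) + (+1.6) = -1.147 W/m²/K.
ΔT = −F/λ = −7.02/(-1.147) = 6.12 K.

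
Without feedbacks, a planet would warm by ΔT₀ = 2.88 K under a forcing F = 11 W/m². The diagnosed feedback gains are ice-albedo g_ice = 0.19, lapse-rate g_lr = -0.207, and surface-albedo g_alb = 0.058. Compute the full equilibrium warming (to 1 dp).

Total gain g = 0.19 − 0.207 + 0.058 = 0.041.
Amplification A = 1/(1 − 0.041) = 1.043.
ΔT = 2.88 × 1.043 = 3.0 K.

3.0 K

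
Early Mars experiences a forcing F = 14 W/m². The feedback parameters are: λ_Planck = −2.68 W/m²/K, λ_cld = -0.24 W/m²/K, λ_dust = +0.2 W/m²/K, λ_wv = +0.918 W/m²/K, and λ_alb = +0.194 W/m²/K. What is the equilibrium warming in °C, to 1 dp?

8.7 °C

Net feedback parameter λ = (−2.68) + (-0.24) + (+0.2) + (+0.918) + (+0.194) = -1.608 W/m²/K.
ΔT = −F/λ = −14/(-1.608) = 8.7 °C.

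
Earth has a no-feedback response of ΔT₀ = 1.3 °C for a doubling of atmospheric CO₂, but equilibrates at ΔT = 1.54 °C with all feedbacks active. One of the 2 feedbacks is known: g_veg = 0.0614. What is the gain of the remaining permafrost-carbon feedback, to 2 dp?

0.09

Amplification A = ΔT/ΔT₀ = 1.54/1.3 = 1.185.
Total gain g = 1 − 1/A = 1 − 1/1.185 = 0.1561.
The known gain is 0.0614.
g_pf = 0.1561 − 0.0614 = 0.09.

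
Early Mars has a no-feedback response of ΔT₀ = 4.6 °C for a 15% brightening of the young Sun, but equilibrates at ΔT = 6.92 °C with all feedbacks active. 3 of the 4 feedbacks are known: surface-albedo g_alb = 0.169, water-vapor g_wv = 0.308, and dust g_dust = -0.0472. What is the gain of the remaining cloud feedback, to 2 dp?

Amplification A = ΔT/ΔT₀ = 6.92/4.6 = 1.504.
Total gain g = 1 − 1/A = 1 − 1/1.504 = 0.3351.
Known gains sum to 0.169 + 0.308 − 0.0472 = 0.4298.
g_cld = 0.3351 − 0.4298 = -0.09.

-0.09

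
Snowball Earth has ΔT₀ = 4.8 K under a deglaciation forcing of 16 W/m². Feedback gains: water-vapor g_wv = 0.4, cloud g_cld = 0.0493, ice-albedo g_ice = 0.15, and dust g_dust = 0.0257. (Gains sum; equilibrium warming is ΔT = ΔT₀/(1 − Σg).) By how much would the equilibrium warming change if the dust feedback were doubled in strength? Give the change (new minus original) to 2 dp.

0.94 K

Original: g = 0.625, ΔT = 4.8/(1−0.625) = 12.8000 K.
With doubled dust: g' = 0.6507, ΔT' = 4.8/(1−0.6507) = 13.7418 K.
Change = 13.7418 − 12.8000 = 0.94 K.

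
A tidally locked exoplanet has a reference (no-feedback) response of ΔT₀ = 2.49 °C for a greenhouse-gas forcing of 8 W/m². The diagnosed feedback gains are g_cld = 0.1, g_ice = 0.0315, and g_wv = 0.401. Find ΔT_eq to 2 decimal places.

Total gain g = 0.1 + 0.0315 + 0.401 = 0.5325.
Amplification A = 1/(1 − 0.5325) = 2.139.
ΔT = 2.49 × 2.139 = 5.33 °C.

5.33 °C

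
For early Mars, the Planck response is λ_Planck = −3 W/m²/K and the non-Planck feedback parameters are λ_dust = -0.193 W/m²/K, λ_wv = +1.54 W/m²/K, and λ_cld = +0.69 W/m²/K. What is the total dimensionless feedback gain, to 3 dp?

0.679

Convert to gains: g_dust = -0.193/3 = -0.06433; g_wv = 1.54/3 = 0.5133; g_cld = 0.69/3 = 0.23.
Total gain g = 0.67897.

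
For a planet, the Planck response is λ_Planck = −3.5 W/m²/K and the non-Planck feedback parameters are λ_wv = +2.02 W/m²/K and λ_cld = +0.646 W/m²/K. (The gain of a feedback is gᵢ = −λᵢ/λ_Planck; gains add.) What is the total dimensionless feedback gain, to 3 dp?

Convert to gains: g_wv = 2.02/3.5 = 0.5771; g_cld = 0.646/3.5 = 0.1846.
Total gain g = 0.7617.

0.762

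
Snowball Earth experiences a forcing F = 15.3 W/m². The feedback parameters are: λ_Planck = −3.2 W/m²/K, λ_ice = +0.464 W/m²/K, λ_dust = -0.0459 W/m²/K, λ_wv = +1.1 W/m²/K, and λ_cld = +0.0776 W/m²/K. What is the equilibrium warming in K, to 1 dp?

9.5 K

Net feedback parameter λ = (−3.2) + (+0.464) + (-0.0459) + (+1.1) + (+0.0776) = -1.6043 W/m²/K.
ΔT = −F/λ = −15.3/(-1.6043) = 9.5 K.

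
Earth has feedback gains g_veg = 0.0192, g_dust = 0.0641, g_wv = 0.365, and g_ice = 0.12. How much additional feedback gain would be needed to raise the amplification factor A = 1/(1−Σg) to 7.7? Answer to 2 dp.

Current total gain = 0.5683.
Target gain for A = 7.7: g* = 1 − 1/7.7 = 0.8701.
Additional gain needed = 0.8701 − 0.5683 = 0.30.

0.30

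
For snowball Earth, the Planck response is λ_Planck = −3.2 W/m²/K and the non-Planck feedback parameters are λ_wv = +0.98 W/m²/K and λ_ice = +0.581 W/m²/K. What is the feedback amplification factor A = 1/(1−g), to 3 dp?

Convert to gains: g_wv = 0.98/3.2 = 0.3062; g_ice = 0.581/3.2 = 0.1816.
Total gain g = 0.4878.
A = 1/(1 − 0.4878) = 1.952.

1.952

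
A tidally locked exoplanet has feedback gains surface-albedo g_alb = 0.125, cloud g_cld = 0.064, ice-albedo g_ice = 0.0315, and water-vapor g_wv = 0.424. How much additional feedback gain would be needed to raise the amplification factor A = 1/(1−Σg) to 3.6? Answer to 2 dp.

Current total gain = 0.6445.
Target gain for A = 3.6: g* = 1 − 1/3.6 = 0.7222.
Additional gain needed = 0.7222 − 0.6445 = 0.08.

0.08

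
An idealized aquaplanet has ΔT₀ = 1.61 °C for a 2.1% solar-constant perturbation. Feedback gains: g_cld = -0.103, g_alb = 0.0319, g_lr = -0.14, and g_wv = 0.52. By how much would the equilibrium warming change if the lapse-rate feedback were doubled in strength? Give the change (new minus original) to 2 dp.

Original: g = 0.3089, ΔT = 1.61/(1−0.3089) = 2.3296 °C.
With doubled lapse-rate: g' = 0.1689, ΔT' = 1.61/(1−0.1689) = 1.9372 °C.
Change = 1.9372 − 2.3296 = -0.39 °C.

-0.39 °C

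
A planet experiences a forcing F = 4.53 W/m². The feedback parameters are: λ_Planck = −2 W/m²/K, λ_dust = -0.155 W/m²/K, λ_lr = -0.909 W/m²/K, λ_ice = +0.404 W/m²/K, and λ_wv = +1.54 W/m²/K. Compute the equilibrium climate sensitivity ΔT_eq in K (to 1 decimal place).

4.0 K

Net feedback parameter λ = (−2) + (-0.155) + (-0.909) + (+0.404) + (+1.54) = -1.12 W/m²/K.
ΔT = −F/λ = −4.53/(-1.12) = 4.0 K.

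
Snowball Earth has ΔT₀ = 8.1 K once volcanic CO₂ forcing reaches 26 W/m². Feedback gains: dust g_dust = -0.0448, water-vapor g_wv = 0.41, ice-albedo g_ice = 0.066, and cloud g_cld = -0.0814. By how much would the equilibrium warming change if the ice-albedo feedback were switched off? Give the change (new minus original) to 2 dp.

-1.15 K

Original: g = 0.3498, ΔT = 8.1/(1−0.3498) = 12.4577 K.
Without ice-albedo: g' = 0.2838, ΔT' = 8.1/(1−0.2838) = 11.3097 K.
Change = 11.3097 − 12.4577 = -1.15 K.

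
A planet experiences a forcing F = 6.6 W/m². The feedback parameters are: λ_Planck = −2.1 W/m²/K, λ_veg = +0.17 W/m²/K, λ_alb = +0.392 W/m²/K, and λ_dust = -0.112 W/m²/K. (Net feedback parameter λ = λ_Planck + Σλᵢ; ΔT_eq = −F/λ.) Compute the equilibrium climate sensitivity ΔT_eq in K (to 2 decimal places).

4.00 K

Net feedback parameter λ = (−2.1) + (+0.17) + (+0.392) + (-0.112) = -1.65 W/m²/K.
ΔT = −F/λ = −6.6/(-1.65) = 4.00 K.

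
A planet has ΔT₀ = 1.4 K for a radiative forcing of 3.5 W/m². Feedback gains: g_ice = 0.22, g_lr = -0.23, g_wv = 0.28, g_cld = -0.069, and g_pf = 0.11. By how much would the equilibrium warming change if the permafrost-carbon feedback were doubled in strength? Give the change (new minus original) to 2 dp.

Original: g = 0.311, ΔT = 1.4/(1−0.311) = 2.0319 K.
With doubled permafrost-carbon: g' = 0.421, ΔT' = 1.4/(1−0.421) = 2.4180 K.
Change = 2.4180 − 2.0319 = 0.39 K.

0.39 K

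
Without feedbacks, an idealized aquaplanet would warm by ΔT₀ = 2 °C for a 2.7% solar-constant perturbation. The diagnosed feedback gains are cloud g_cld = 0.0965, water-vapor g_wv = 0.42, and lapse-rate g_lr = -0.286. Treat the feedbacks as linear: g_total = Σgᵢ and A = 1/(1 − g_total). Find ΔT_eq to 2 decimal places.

Total gain g = 0.0965 + 0.42 − 0.286 = 0.2305.
Amplification A = 1/(1 − 0.2305) = 1.3.
ΔT = 2 × 1.3 = 2.60 °C.

2.60 °C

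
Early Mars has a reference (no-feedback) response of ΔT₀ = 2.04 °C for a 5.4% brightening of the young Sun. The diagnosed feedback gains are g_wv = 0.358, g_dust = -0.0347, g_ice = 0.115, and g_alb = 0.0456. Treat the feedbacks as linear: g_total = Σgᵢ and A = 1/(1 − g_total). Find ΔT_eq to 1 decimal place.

Total gain g = 0.358 − 0.0347 + 0.115 + 0.0456 = 0.4839.
Amplification A = 1/(1 − 0.4839) = 1.938.
ΔT = 2.04 × 1.938 = 4.0 °C.

4.0 °C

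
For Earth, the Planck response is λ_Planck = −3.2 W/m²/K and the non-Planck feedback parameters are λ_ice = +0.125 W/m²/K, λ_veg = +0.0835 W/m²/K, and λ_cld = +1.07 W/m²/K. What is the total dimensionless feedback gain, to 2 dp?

0.40

Convert to gains: g_ice = 0.125/3.2 = 0.03906; g_veg = 0.0835/3.2 = 0.02609; g_cld = 1.07/3.2 = 0.3344.
Total gain g = 0.39955.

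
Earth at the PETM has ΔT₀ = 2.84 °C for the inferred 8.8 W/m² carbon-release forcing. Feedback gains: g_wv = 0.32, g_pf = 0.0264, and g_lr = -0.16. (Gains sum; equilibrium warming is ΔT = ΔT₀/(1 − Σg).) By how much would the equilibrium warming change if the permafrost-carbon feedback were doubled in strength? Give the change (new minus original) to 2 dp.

0.12 °C

Original: g = 0.1864, ΔT = 2.84/(1−0.1864) = 3.4907 °C.
With doubled permafrost-carbon: g' = 0.2128, ΔT' = 2.84/(1−0.2128) = 3.6077 °C.
Change = 3.6077 − 3.4907 = 0.12 °C.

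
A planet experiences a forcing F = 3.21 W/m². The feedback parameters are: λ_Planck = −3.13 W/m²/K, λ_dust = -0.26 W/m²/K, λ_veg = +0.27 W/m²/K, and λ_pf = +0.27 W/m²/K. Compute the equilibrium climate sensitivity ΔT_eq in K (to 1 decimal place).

1.1 K

Net feedback parameter λ = (−3.13) + (-0.26) + (+0.27) + (+0.27) = -2.85 W/m²/K.
ΔT = −F/λ = −3.21/(-2.85) = 1.1 K.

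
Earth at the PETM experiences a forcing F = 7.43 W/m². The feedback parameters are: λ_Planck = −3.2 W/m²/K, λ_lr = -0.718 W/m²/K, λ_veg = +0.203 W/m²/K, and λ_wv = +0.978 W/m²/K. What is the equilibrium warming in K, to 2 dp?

2.71 K

Net feedback parameter λ = (−3.2) + (-0.718) + (+0.203) + (+0.978) = -2.737 W/m²/K.
ΔT = −F/λ = −7.43/(-2.737) = 2.71 K.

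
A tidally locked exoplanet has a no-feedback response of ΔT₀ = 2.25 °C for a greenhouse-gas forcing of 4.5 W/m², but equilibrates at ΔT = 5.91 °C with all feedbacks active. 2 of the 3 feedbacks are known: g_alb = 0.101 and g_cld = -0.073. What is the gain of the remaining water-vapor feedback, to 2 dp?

0.59

Amplification A = ΔT/ΔT₀ = 5.91/2.25 = 2.627.
Total gain g = 1 − 1/A = 1 − 1/2.627 = 0.6193.
Known gains sum to 0.101 − 0.073 = 0.028.
g_wv = 0.6193 − 0.028 = 0.59.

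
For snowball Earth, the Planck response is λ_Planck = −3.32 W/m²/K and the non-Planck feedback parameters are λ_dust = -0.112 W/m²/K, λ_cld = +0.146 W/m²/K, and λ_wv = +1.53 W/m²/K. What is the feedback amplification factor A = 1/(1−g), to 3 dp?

1.891

Convert to gains: g_dust = -0.112/3.32 = -0.03373; g_cld = 0.146/3.32 = 0.04398; g_wv = 1.53/3.32 = 0.4608.
Total gain g = 0.47105.
A = 1/(1 − 0.47105) = 1.891.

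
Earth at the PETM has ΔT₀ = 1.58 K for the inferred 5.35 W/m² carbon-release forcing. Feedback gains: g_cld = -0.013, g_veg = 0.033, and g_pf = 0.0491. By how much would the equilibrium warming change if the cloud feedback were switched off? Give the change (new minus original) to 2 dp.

0.02 K

Original: g = 0.0691, ΔT = 1.58/(1−0.0691) = 1.6973 K.
Without cloud: g' = 0.0821, ΔT' = 1.58/(1−0.0821) = 1.7213 K.
Change = 1.7213 − 1.6973 = 0.02 K.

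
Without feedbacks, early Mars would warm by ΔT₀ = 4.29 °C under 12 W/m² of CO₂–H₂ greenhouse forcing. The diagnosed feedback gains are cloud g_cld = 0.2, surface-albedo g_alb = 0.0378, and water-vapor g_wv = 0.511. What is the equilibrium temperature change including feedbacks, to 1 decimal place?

17.1 °C

Total gain g = 0.2 + 0.0378 + 0.511 = 0.7488.
Amplification A = 1/(1 − 0.7488) = 3.981.
ΔT = 4.29 × 3.981 = 17.1 °C.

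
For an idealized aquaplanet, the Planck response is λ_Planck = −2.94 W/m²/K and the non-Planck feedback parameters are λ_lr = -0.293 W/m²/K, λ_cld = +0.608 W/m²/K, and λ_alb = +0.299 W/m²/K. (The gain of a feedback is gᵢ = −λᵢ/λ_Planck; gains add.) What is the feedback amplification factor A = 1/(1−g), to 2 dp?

1.26

Convert to gains: g_lr = -0.293/2.94 = -0.09966; g_cld = 0.608/2.94 = 0.2068; g_alb = 0.299/2.94 = 0.1017.
Total gain g = 0.20884.
A = 1/(1 − 0.20884) = 1.26.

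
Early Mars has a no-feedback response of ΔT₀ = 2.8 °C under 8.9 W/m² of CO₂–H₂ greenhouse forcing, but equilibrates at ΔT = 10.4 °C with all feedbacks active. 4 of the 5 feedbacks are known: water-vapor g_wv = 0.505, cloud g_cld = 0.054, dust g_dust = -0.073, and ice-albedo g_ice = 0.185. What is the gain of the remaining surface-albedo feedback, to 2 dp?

Amplification A = ΔT/ΔT₀ = 10.4/2.8 = 3.714.
Total gain g = 1 − 1/A = 1 − 1/3.714 = 0.7307.
Known gains sum to 0.505 + 0.054 − 0.073 + 0.185 = 0.671.
g_alb = 0.7307 − 0.671 = 0.06.

0.06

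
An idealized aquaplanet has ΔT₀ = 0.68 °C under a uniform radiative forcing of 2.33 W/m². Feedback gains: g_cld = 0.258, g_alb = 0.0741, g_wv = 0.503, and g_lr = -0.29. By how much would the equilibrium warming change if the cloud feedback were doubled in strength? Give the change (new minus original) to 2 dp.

1.96 °C

Original: g = 0.5451, ΔT = 0.68/(1−0.5451) = 1.4948 °C.
With doubled cloud: g' = 0.8031, ΔT' = 0.68/(1−0.8031) = 3.4535 °C.
Change = 3.4535 − 1.4948 = 1.96 °C.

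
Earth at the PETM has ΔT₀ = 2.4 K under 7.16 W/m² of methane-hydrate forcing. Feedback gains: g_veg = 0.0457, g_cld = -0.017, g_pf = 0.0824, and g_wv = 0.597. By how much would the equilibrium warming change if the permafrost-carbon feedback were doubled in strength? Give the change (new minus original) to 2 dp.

Original: g = 0.7081, ΔT = 2.4/(1−0.7081) = 8.2220 K.
With doubled permafrost-carbon: g' = 0.7905, ΔT' = 2.4/(1−0.7905) = 11.4558 K.
Change = 11.4558 − 8.2220 = 3.23 K.

3.23 K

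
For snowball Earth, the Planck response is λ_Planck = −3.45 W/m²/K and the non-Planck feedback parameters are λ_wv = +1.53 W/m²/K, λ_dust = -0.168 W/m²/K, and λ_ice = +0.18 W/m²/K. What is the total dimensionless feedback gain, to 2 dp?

Convert to gains: g_wv = 1.53/3.45 = 0.4435; g_dust = -0.168/3.45 = -0.0487; g_ice = 0.18/3.45 = 0.05217.
Total gain g = 0.44697.

0.45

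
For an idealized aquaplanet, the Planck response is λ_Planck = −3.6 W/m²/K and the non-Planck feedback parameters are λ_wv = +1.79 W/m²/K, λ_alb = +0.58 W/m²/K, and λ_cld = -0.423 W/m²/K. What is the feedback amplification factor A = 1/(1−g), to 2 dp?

Convert to gains: g_wv = 1.79/3.6 = 0.4972; g_alb = 0.58/3.6 = 0.1611; g_cld = -0.423/3.6 = -0.1175.
Total gain g = 0.5408.
A = 1/(1 − 0.5408) = 2.18.

2.18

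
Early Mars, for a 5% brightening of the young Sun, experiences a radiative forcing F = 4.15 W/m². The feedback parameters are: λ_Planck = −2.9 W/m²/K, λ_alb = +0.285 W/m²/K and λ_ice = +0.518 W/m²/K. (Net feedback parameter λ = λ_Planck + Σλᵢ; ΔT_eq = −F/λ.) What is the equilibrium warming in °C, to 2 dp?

Net feedback parameter λ = (−2.9) + (+0.285) + (+0.518) = -2.097 W/m²/K.
ΔT = −F/λ = −4.15/(-2.097) = 1.98 °C.

1.98 °C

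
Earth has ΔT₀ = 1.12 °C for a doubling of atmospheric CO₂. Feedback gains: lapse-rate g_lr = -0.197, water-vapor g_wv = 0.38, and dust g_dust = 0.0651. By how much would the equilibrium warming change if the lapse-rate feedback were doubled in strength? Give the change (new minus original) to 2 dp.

Original: g = 0.2481, ΔT = 1.12/(1−0.2481) = 1.4896 °C.
With doubled lapse-rate: g' = 0.0511, ΔT' = 1.12/(1−0.0511) = 1.1803 °C.
Change = 1.1803 − 1.4896 = -0.31 °C.

-0.31 °C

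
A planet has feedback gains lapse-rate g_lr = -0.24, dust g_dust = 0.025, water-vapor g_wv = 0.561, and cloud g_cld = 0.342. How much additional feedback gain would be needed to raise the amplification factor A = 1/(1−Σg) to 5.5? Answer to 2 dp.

0.13

Current total gain = 0.688.
Target gain for A = 5.5: g* = 1 − 1/5.5 = 0.8182.
Additional gain needed = 0.8182 − 0.688 = 0.13.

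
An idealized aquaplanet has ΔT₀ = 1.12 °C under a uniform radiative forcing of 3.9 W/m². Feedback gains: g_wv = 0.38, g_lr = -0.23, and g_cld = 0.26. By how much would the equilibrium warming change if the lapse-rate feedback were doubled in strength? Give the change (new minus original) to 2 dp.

-0.53 °C

Original: g = 0.41, ΔT = 1.12/(1−0.41) = 1.8983 °C.
With doubled lapse-rate: g' = 0.18, ΔT' = 1.12/(1−0.18) = 1.3659 °C.
Change = 1.3659 − 1.8983 = -0.53 °C.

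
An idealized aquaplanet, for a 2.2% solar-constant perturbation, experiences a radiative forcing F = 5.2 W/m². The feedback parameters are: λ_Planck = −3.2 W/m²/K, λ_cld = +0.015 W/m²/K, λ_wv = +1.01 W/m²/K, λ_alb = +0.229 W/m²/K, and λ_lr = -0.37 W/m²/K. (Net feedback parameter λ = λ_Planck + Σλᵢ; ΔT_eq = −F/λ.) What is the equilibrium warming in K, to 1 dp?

2.2 K

Net feedback parameter λ = (−3.2) + (+0.015) + (+1.01) + (+0.229) + (-0.37) = -2.316 W/m²/K.
ΔT = −F/λ = −5.2/(-2.316) = 2.2 K.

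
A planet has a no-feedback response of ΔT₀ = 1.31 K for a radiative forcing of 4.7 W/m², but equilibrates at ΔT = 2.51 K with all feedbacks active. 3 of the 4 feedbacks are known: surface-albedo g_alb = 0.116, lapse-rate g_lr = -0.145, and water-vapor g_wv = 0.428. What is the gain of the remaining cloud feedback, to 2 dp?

Amplification A = ΔT/ΔT₀ = 2.51/1.31 = 1.916.
Total gain g = 1 − 1/A = 1 − 1/1.916 = 0.4781.
Known gains sum to 0.116 − 0.145 + 0.428 = 0.399.
g_cld = 0.4781 − 0.399 = 0.08.

0.08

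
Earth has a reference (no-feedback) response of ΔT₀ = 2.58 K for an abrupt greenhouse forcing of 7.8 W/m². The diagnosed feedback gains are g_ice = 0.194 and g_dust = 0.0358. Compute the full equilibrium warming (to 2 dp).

Total gain g = 0.194 + 0.0358 = 0.2298.
Amplification A = 1/(1 − 0.2298) = 1.298.
ΔT = 2.58 × 1.298 = 3.35 K.

3.35 K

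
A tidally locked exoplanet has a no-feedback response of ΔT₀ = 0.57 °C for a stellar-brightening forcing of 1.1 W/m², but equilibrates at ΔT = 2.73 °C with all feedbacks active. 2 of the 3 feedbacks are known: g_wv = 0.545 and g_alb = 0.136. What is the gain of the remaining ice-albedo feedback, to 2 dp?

0.11

Amplification A = ΔT/ΔT₀ = 2.73/0.57 = 4.789.
Total gain g = 1 − 1/A = 1 − 1/4.789 = 0.7912.
Known gains sum to 0.545 + 0.136 = 0.681.
g_ice = 0.7912 − 0.681 = 0.11.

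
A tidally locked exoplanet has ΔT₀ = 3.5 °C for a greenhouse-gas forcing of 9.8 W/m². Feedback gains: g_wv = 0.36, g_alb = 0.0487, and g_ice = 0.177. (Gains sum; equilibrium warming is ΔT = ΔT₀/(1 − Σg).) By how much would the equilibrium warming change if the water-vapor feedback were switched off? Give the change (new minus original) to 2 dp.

Original: g = 0.5857, ΔT = 3.5/(1−0.5857) = 8.4480 °C.
Without water-vapor: g' = 0.2257, ΔT' = 3.5/(1−0.2257) = 4.5202 °C.
Change = 4.5202 − 8.4480 = -3.93 °C.

-3.93 °C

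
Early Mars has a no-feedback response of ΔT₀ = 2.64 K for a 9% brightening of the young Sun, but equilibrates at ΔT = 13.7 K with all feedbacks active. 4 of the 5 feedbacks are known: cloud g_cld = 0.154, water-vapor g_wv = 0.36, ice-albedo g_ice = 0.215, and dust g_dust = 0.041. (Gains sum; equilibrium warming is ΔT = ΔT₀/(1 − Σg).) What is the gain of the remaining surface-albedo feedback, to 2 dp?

Amplification A = ΔT/ΔT₀ = 13.7/2.64 = 5.189.
Total gain g = 1 − 1/A = 1 − 1/5.189 = 0.8073.
Known gains sum to 0.154 + 0.36 + 0.215 + 0.041 = 0.77.
g_alb = 0.8073 − 0.77 = 0.04.

0.04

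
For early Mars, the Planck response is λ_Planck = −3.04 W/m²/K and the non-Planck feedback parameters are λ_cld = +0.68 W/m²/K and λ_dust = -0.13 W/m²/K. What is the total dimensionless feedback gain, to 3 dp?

0.181

Convert to gains: g_cld = 0.68/3.04 = 0.2237; g_dust = -0.13/3.04 = -0.04276.
Total gain g = 0.18094.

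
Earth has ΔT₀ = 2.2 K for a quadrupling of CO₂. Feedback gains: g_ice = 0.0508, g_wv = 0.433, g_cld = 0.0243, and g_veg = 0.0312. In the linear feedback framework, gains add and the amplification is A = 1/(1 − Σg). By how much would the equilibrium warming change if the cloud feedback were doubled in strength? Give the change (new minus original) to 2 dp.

Original: g = 0.5393, ΔT = 2.2/(1−0.5393) = 4.7753 K.
With doubled cloud: g' = 0.5636, ΔT' = 2.2/(1−0.5636) = 5.0412 K.
Change = 5.0412 − 4.7753 = 0.27 K.

0.27 K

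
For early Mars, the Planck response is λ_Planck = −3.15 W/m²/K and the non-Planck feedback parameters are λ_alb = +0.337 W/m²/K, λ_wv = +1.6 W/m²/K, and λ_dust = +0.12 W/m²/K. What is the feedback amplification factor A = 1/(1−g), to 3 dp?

Convert to gains: g_alb = 0.337/3.15 = 0.107; g_wv = 1.6/3.15 = 0.5079; g_dust = 0.12/3.15 = 0.0381.
Total gain g = 0.653.
A = 1/(1 − 0.653) = 2.882.

2.882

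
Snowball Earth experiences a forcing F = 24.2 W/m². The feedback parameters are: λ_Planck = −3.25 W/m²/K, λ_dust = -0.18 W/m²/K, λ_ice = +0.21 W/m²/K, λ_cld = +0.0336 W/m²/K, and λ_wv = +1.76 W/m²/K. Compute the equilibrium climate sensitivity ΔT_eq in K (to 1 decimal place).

Net feedback parameter λ = (−3.25) + (-0.18) + (+0.21) + (+0.0336) + (+1.76) = -1.4264 W/m²/K.
ΔT = −F/λ = −24.2/(-1.4264) = 17.0 K.

17.0 K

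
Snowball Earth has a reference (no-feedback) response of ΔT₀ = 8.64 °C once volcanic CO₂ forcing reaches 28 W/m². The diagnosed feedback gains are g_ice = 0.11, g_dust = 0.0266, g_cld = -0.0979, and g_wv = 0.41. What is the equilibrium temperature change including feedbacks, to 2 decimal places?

15.67 °C

Total gain g = 0.11 + 0.0266 − 0.0979 + 0.41 = 0.4487.
Amplification A = 1/(1 − 0.4487) = 1.814.
ΔT = 8.64 × 1.814 = 15.67 °C.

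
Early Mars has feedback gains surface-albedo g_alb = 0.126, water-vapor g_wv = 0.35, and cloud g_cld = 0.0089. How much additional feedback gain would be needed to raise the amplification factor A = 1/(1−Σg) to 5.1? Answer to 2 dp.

Current total gain = 0.4849.
Target gain for A = 5.1: g* = 1 − 1/5.1 = 0.8039.
Additional gain needed = 0.8039 − 0.4849 = 0.32.

0.32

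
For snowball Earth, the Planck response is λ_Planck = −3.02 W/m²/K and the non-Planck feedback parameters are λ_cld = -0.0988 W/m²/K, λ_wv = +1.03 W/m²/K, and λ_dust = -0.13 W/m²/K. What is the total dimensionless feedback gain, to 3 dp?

0.265

Convert to gains: g_cld = -0.0988/3.02 = -0.03272; g_wv = 1.03/3.02 = 0.3411; g_dust = -0.13/3.02 = -0.04305.
Total gain g = 0.26533.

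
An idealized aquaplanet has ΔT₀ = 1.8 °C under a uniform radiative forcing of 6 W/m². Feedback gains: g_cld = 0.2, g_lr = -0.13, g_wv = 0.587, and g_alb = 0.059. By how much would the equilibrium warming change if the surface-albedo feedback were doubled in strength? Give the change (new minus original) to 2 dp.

1.66 °C

Original: g = 0.716, ΔT = 1.8/(1−0.716) = 6.3380 °C.
With doubled surface-albedo: g' = 0.775, ΔT' = 1.8/(1−0.775) = 8.0000 °C.
Change = 8.0000 − 6.3380 = 1.66 °C.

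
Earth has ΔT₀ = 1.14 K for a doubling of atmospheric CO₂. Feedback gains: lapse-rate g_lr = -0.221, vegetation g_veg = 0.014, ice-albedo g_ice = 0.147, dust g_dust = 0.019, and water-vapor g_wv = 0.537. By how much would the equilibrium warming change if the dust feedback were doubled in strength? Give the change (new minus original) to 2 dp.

Original: g = 0.496, ΔT = 1.14/(1−0.496) = 2.2619 K.
With doubled dust: g' = 0.515, ΔT' = 1.14/(1−0.515) = 2.3505 K.
Change = 2.3505 − 2.2619 = 0.09 K.

0.09 K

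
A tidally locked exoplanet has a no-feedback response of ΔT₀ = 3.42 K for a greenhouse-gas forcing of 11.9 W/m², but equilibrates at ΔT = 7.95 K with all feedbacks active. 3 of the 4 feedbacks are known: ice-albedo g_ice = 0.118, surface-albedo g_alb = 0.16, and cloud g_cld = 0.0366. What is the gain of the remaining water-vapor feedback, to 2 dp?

Amplification A = ΔT/ΔT₀ = 7.95/3.42 = 2.325.
Total gain g = 1 − 1/A = 1 − 1/2.325 = 0.5699.
Known gains sum to 0.118 + 0.16 + 0.0366 = 0.3146.
g_wv = 0.5699 − 0.3146 = 0.26.

0.26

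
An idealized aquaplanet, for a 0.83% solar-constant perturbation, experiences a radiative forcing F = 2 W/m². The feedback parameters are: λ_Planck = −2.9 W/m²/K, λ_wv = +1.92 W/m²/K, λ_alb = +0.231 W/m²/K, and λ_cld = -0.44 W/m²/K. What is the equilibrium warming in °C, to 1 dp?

1.7 °C

Net feedback parameter λ = (−2.9) + (+1.92) + (+0.231) + (-0.44) = -1.189 W/m²/K.
ΔT = −F/λ = −2/(-1.189) = 1.7 °C.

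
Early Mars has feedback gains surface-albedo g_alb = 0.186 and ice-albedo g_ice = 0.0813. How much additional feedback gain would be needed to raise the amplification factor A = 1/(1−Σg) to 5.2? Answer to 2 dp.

Current total gain = 0.2673.
Target gain for A = 5.2: g* = 1 − 1/5.2 = 0.8077.
Additional gain needed = 0.8077 − 0.2673 = 0.54.

0.54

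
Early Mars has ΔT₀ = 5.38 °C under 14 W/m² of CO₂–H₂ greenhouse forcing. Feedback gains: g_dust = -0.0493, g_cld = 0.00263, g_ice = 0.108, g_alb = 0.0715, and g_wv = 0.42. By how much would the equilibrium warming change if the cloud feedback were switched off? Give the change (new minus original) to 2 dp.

Original: g = 0.55283, ΔT = 5.38/(1−0.55283) = 12.0312 °C.
Without cloud: g' = 0.5502, ΔT' = 5.38/(1−0.5502) = 11.9609 °C.
Change = 11.9609 − 12.0312 = -0.07 °C.

-0.07 °C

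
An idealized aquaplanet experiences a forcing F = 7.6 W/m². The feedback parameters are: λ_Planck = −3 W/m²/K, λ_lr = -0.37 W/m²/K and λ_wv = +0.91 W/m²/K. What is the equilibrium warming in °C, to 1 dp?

3.1 °C

Net feedback parameter λ = (−3) + (-0.37) + (+0.91) = -2.46 W/m²/K.
ΔT = −F/λ = −7.6/(-2.46) = 3.1 °C.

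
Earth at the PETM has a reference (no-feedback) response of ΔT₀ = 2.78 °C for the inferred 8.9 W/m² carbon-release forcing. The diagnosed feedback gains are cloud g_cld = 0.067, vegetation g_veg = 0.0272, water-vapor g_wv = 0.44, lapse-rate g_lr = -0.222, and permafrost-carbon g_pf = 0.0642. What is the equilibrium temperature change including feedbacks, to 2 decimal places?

Total gain g = 0.067 + 0.0272 + 0.44 − 0.222 + 0.0642 = 0.3764.
Amplification A = 1/(1 − 0.3764) = 1.604.
ΔT = 2.78 × 1.604 = 4.46 °C.

4.46 °C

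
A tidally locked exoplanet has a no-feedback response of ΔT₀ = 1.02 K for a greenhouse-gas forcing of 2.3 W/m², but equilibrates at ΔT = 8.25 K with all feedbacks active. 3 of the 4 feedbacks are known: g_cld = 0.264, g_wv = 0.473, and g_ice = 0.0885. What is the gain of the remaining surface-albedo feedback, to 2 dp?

0.05

Amplification A = ΔT/ΔT₀ = 8.25/1.02 = 8.088.
Total gain g = 1 − 1/A = 1 − 1/8.088 = 0.8764.
Known gains sum to 0.264 + 0.473 + 0.0885 = 0.8255.
g_alb = 0.8764 − 0.8255 = 0.05.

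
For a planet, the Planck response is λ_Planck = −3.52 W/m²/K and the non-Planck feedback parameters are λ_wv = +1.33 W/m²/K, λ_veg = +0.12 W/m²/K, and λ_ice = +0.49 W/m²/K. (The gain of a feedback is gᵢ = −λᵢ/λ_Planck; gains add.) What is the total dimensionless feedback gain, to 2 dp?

Convert to gains: g_wv = 1.33/3.52 = 0.3778; g_veg = 0.12/3.52 = 0.03409; g_ice = 0.49/3.52 = 0.1392.
Total gain g = 0.55109.

0.55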